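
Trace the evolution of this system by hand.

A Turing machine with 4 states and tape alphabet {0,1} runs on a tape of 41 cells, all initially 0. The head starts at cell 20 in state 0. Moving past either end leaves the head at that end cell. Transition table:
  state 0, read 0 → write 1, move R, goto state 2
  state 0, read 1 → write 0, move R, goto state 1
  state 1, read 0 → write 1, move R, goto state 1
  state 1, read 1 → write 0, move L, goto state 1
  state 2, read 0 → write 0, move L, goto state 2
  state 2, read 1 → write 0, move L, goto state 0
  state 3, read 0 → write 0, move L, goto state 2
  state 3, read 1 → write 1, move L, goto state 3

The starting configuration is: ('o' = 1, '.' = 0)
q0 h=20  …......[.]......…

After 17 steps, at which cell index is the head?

k=0  q0 h=20  …......[.]......…
k=1  q2 h=21  ….....o[.]......…
k=2  q2 h=20  …......[o]......…
k=3  q0 h=19  …......[.]......…
k=4  q2 h=20  ….....o[.]......…
k=5  q2 h=19  …......[o]......…
k=6  q0 h=18  …......[.]......…
k=7  q2 h=19  ….....o[.]......…
k=8  q2 h=18  …......[o]......…
k=9  q0 h=17  …......[.]......…
k=10  q2 h=18  ….....o[.]......…
k=11  q2 h=17  …......[o]......…
k=12  q0 h=16  …......[.]......…
k=13  q2 h=17  ….....o[.]......…
k=14  q2 h=16  …......[o]......…
k=15  q0 h=15  …......[.]......…
k=16  q2 h=16  ….....o[.]......…
k=17  q2 h=15  …......[o]......…

15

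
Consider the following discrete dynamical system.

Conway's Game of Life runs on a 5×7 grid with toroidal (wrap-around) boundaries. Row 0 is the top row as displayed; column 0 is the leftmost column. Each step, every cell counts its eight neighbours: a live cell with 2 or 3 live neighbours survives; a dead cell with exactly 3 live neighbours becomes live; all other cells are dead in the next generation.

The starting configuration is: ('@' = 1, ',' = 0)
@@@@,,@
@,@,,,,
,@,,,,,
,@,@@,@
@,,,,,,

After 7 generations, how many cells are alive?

0) @@@@,,@
@,@,,,,
,@,,,,,
,@,@@,@
@,,,,,,
1) ,,@@,,@
,,,@,,@
,@,@,,,
,@@,,,,
,,,,@@,
2) ,,@@,,@
@,,@@,,
@@,@,,,
,@@@@,,
,@,,@@,
3) @@@,,,@
@,,,@,@
@,,,,,,
,,,,,@,
@@,,,@,
4) ,,@,,,,
,,,,,@,
@,,,,@,
@@,,,,,
,,@,,@,
5) ,,,,,,,
,,,,,,@
@@,,,,,
@@,,,,,
,,@,,,,
6) ,,,,,,,
@,,,,,,
,@,,,,@
@,@,,,,
,@,,,,,
7) ,,,,,,,
@,,,,,,
,@,,,,@
@,@,,,,
,@,,,,,

6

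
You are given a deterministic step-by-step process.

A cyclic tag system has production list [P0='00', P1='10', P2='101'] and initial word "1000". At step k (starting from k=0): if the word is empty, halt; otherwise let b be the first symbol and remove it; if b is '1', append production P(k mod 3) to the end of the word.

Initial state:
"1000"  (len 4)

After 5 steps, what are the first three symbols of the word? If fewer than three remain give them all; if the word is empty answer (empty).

0

0) "1000"  (len 4)
1) "00000"  (len 5)
2) "0000"  (len 4)
3) "000"  (len 3)
4) "00"  (len 2)
5) "0"  (len 1)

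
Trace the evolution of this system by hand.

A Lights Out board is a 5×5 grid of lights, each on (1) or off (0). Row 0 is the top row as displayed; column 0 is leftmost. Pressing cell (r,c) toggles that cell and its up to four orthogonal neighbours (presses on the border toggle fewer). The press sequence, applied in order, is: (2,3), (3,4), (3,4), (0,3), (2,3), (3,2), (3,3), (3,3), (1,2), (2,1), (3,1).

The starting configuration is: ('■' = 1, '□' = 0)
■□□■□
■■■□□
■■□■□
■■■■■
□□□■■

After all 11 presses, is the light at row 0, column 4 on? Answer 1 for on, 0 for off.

1

t=0: ■□□■□
■■■□□
■■□■□
■■■■■
□□□■■
t=1: ■□□■□
■■■■□
■■■□■
■■■□■
□□□■■
t=2: ■□□■□
■■■■□
■■■□□
■■■■□
□□□■□
t=3: ■□□■□
■■■■□
■■■□■
■■■□■
□□□■■
t=4: ■□■□■
■■■□□
■■■□■
■■■□■
□□□■■
t=5: ■□■□■
■■■■□
■■□■□
■■■■■
□□□■■
t=6: ■□■□■
■■■■□
■■■■□
■□□□■
□□■■■
t=7: ■□■□■
■■■■□
■■■□□
■□■■□
□□■□■
t=8: ■□■□■
■■■■□
■■■■□
■□□□■
□□■■■
t=9: ■□□□■
■□□□□
■■□■□
■□□□■
□□■■■
t=10: ■□□□■
■■□□□
□□■■□
■■□□■
□□■■■
t=11: ■□□□■
■■□□□
□■■■□
□□■□■
□■■■■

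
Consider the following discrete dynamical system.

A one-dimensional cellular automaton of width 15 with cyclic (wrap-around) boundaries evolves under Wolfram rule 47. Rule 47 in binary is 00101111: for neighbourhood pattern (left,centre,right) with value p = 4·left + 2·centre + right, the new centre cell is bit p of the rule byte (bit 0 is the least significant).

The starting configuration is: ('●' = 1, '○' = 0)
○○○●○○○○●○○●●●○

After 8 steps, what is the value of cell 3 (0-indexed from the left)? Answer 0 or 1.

gen 0: ○○○●○○○○●○○●●●○
gen 1: ●●●●○●●●●○●●○○○
gen 2: ●○○○●●○○○●●○○●●
gen 3: ○○●●●○○●●●○○●●○
gen 4: ●●●○○○●●○○○●●○○
gen 5: ●○○○●●●○○●●●○○●
gen 6: ○○●●●○○○●●○○○●●
gen 7: ○●●○○○●●●○○●●●○
gen 8: ●●○○●●●○○○●●○○○

0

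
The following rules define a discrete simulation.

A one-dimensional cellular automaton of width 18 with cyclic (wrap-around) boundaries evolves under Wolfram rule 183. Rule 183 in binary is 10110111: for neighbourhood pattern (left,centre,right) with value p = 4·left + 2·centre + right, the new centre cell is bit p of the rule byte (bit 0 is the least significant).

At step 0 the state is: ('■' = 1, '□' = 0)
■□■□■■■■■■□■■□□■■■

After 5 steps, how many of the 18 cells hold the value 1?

k=0  ■□■□■■■■■■□■■□□■■■
k=1  □■■■□■■■■□■□□■■□■■
k=2  ■□■□■□■■□■■■■□□■□□
k=3  ■■■■■■□□■□■■□■■■■■
k=4  ■■■■■□■■■■□□■□■■■■
k=5  ■■■■□■□■■□■■■■□■■■

14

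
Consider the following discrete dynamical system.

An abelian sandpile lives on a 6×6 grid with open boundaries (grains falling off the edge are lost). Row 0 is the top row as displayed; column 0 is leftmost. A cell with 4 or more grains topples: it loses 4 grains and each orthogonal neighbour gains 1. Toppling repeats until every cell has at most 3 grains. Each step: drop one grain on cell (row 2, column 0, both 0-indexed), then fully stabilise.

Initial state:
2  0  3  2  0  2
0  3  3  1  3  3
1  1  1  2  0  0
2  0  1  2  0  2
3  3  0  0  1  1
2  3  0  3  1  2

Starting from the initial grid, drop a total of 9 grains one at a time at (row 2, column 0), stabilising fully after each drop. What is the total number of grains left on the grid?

55

gen 0: 2  0  3  2  0  2
0  3  3  1  3  3
1  1  1  2  0  0
2  0  1  2  0  2
3  3  0  0  1  1
2  3  0  3  1  2
gen 1: 2  0  3  2  0  2
0  3  3  1  3  3
2  1  1  2  0  0
2  0  1  2  0  2
3  3  0  0  1  1
2  3  0  3  1  2
gen 2: 2  0  3  2  0  2
0  3  3  1  3  3
3  1  1  2  0  0
2  0  1  2  0  2
3  3  0  0  1  1
2  3  0  3  1  2
gen 3: 2  0  3  2  0  2
1  3  3  1  3  3
0  2  1  2  0  0
3  0  1  2  0  2
3  3  0  0  1  1
2  3  0  3  1  2
gen 4: 2  0  3  2  0  2
1  3  3  1  3  3
1  2  1  2  0  0
3  0  1  2  0  2
3  3  0  0  1  1
2  3  0  3  1  2
gen 5: 2  0  3  2  0  2
1  3  3  1  3  3
2  2  1  2  0  0
3  0  1  2  0  2
3  3  0  0  1  1
2  3  0  3  1  2
gen 6: 2  0  3  2  0  2
1  3  3  1  3  3
3  2  1  2  0  0
3  0  1  2  0  2
3  3  0  0  1  1
2  3  0  3  1  2
gen 7: 2  0  3  2  0  2
2  3  3  1  3  3
1  3  1  2  0  0
1  2  1  2  0  2
2  1  1  0  1  1
0  1  1  3  1  2
gen 8: 2  0  3  2  0  2
2  3  3  1  3  3
2  3  1  2  0  0
1  2  1  2  0  2
2  1  1  0  1  1
0  1  1  3  1  2
gen 9: 2  0  3  2  0  2
2  3  3  1  3  3
3  3  1  2  0  0
1  2  1  2  0  2
2  1  1  0  1  1
0  1  1  3  1  2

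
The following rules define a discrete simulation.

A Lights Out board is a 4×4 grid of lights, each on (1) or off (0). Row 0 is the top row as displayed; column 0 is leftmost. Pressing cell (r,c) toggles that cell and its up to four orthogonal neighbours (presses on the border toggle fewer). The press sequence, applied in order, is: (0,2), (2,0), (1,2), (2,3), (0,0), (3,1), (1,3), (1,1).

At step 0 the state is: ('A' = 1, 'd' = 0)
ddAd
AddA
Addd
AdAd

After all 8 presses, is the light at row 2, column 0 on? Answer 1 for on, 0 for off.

0

step 0: ddAd
AddA
Addd
AdAd
step 1: dAdA
AdAA
Addd
AdAd
step 2: dAdA
ddAA
dAdd
ddAd
step 3: dAAA
dAdd
dAAd
ddAd
step 4: dAAA
dAdA
dAdA
ddAA
step 5: AdAA
AAdA
dAdA
ddAA
step 6: AdAA
AAdA
dddA
AAdA
step 7: AdAd
AAAd
dddd
AAdA
step 8: AAAd
dddd
dAdd
AAdA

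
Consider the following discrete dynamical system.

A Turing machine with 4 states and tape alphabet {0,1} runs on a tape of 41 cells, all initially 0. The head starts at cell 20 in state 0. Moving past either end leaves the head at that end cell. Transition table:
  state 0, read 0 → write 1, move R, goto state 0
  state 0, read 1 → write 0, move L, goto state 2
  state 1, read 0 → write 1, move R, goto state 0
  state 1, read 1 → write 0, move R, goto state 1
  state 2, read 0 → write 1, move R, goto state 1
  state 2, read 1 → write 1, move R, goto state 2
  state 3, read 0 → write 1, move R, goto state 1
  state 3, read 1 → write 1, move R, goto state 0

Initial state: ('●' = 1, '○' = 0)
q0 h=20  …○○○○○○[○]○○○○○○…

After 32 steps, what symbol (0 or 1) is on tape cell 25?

[0] q0 h=20  …○○○○○○[○]○○○○○○…
[1] q0 h=21  …○○○○○●[○]○○○○○○…
[2] q0 h=22  …○○○○●●[○]○○○○○○…
[3] q0 h=23  …○○○●●●[○]○○○○○○…
[4] q0 h=24  …○○●●●●[○]○○○○○○…
[5] q0 h=25  …○●●●●●[○]○○○○○○…
[6] q0 h=26  …●●●●●●[○]○○○○○○…
[7] q0 h=27  …●●●●●●[○]○○○○○○…
[8] q0 h=28  …●●●●●●[○]○○○○○○…
[9] q0 h=29  …●●●●●●[○]○○○○○○…
[10] q0 h=30  …●●●●●●[○]○○○○○○…
[11] q0 h=31  …●●●●●●[○]○○○○○○…
[12] q0 h=32  …●●●●●●[○]○○○○○○…
[13] q0 h=33  …●●●●●●[○]○○○○○○…
[14] q0 h=34  …●●●●●●[○]○○○○○○|
[15] q0 h=35  …●●●●●●[○]○○○○○|
[16] q0 h=36  …●●●●●●[○]○○○○|
[17] q0 h=37  …●●●●●●[○]○○○|
[18] q0 h=38  …●●●●●●[○]○○|
[19] q0 h=39  …●●●●●●[○]○|
[20] q0 h=40  …●●●●●●[○]|
[21] q0 h=40  …●●●●●●[●]|
[22] q2 h=39  …●●●●●●[●]○|
[23] q2 h=40  …●●●●●●[○]|
[24] q1 h=40  …●●●●●●[●]|
[25] q1 h=40  …●●●●●●[○]|
[26] q0 h=40  …●●●●●●[●]|
[27] q2 h=39  …●●●●●●[●]○|
[28] q2 h=40  …●●●●●●[○]|
[29] q1 h=40  …●●●●●●[●]|
[30] q1 h=40  …●●●●●●[○]|
[31] q0 h=40  …●●●●●●[●]|
[32] q2 h=39  …●●●●●●[●]○|

1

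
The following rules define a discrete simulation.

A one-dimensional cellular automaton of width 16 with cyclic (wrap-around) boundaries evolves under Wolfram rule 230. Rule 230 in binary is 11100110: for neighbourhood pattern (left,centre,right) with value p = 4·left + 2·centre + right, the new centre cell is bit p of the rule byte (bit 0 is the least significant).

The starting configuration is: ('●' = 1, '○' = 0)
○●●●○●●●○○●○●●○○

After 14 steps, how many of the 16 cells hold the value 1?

[0] ○●●●○●●●○○●○●●○○
[1] ●○●●●○●●○●●●○●○○
[2] ●●○●●●○●●○●●●●○●
[3] ●●●○●●●○●●○●●●●○
[4] ○●●●○●●●○●●○●●●●
[5] ●○●●●○●●●○●●○●●●
[6] ●●○●●●○●●●○●●○●●
[7] ●●●○●●●○●●●○●●○●
[8] ●●●●○●●●○●●●○●●○
[9] ○●●●●○●●●○●●●○●●
[10] ●○●●●●○●●●○●●●○●
[11] ●●○●●●●○●●●○●●●○
[12] ○●●○●●●●○●●●○●●●
[13] ●○●●○●●●●○●●●○●●
[14] ●●○●●○●●●●○●●●○●

12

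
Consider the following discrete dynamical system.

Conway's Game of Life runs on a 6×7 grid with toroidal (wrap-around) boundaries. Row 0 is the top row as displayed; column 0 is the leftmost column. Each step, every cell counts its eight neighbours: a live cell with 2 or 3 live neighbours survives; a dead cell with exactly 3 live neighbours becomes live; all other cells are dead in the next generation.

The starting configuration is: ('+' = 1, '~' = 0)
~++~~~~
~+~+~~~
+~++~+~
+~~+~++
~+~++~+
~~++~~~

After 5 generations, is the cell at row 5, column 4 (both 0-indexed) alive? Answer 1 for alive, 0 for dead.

0

0) ~++~~~~
~+~+~~~
+~++~+~
+~~+~++
~+~++~+
~~++~~~
1) ~+~~~~~
+~~++~~
+~~+~+~
~~~~~~~
~+~~~~+
+~~~+~~
2) ++~++~~
+++++~+
~~~+~~+
+~~~~~+
+~~~~~~
++~~~~~
3) ~~~~++~
~~~~~~+
~~~++~~
+~~~~~+
~~~~~~~
~~+~~~+
4) ~~~~~++
~~~+~~~
+~~~~++
~~~~~~~
+~~~~~+
~~~~~+~
5) ~~~~+++
+~~~+~~
~~~~~~+
~~~~~+~
~~~~~~+
+~~~~+~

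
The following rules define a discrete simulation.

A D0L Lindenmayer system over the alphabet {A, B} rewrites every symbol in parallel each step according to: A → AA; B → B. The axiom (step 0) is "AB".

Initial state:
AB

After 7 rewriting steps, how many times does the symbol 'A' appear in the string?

128

0) AB
1) AAB
2) AAAAB
3) AAAAAAAAB
4) AAAAAAAAAAAAAAAAB
5) AAAAAAAAAAAAAAAAAAAAAAAAAAAAAAAAB
6) AAAAAAAAAAAAAAAAAAAAAAAAAAAAAAAAAAAAAAAAAAAAAAAAAAAAAAAAAAAAAAAAB
7) AAAAAAAAAAAAAAAAAAAAAAAAAAAAAAAAAAAAAAAAAAAAAAAAAAAAAAAAAA…AAAAAAAAAAAAAAAAAAAAAAAAAAAAAAAAAAAAAAAAAAAAAAAAAAAAAAAAAB  (len 129)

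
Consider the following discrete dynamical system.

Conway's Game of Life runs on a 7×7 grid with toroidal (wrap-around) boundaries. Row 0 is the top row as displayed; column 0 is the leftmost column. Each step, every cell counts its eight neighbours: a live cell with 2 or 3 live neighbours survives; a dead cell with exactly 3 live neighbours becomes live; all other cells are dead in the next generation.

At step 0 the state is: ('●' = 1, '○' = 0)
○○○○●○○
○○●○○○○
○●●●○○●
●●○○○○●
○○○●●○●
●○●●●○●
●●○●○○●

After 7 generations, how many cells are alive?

16

gen 0: ○○○○●○○
○○●○○○○
○●●●○○●
●●○○○○●
○○○●●○●
●○●●●○●
●●○●○○●
gen 1: ●●●●○○○
○●●○○○○
○○○●○○●
○●○○●○●
○○○○●○○
○○○○○○○
○●○○○○●
gen 2: ○○○●○○○
○○○○○○○
○●○●○●○
●○○●●○○
○○○○○●○
○○○○○○○
○●○○○○○
gen 3: ○○○○○○○
○○●○●○○
○○●●○○○
○○●●○●●
○○○○●○○
○○○○○○○
○○○○○○○
gen 4: ○○○○○○○
○○●○○○○
○●○○○●○
○○●○○●○
○○○●●●○
○○○○○○○
○○○○○○○
gen 5: ○○○○○○○
○○○○○○○
○●●○○○○
○○●●○●●
○○○●●●○
○○○○●○○
○○○○○○○
gen 6: ○○○○○○○
○○○○○○○
○●●●○○○
○●○○○●●
○○●○○○●
○○○●●●○
○○○○○○○
gen 7: ○○○○○○○
○○●○○○○
●●●○○○○
○●○●○●●
●○●●○○●
○○○●●●○
○○○○●○○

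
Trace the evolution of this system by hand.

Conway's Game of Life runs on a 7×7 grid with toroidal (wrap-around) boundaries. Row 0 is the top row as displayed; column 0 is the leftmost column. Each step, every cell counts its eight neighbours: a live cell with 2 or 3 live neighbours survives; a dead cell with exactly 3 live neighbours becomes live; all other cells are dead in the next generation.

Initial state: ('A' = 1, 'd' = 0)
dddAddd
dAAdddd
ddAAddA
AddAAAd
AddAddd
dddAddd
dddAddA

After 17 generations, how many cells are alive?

[0] dddAddd
dAAdddd
ddAAddA
AddAAAd
AddAddd
dddAddd
dddAddA
[1] dddAddd
dAddddd
AddddAA
AAdddAd
ddAAddA
ddAAAdd
ddAAAdd
[2] dddAAdd
AdddddA
dddddAd
dAAdAAd
AddddAA
dAdddAd
ddddddd
[3] ddddddd
ddddAAA
AAddAAd
AAddAdd
AdAdddd
AddddAd
ddddAdd
[4] ddddAdd
AdddAdA
dAdAddd
ddAAAAd
Adddddd
dAddddA
ddddddd
[5] dddddAd
AddAAAd
AAddddA
dAAAAdd
AAAAAAA
Adddddd
ddddddd
[6] dddddAA
AAddAAd
ddddddA
ddddddd
dddddAA
AdAAAAd
ddddddd
[7] AdddAAA
AdddAdd
AddddAA
dddddAA
dddAdAA
dddAAAd
dddAddd
[8] AddAAAA
dAddAdd
AdddAdd
ddddddd
dddAddd
ddAAdAA
dddAddd
[9] AdAAdAA
dAddddd
ddddddd
ddddddd
ddAAAdd
ddAAddd
Adddddd
[10] AdAdddA
AAAdddA
ddddddd
dddAddd
ddAdAdd
dAAdAdd
AdddAdd
[11] ddAAdAd
ddAdddA
AAAdddd
dddAddd
dAAdAdd
dAAdAAd
AdAddAA
[12] AdAAAAd
AdddddA
AAAAddd
AddAddd
dAddAAd
ddddAdd
Adddddd
[13] AddAAAd
dddddAd
ddAAddd
AddAddA
dddAAAd
ddddAAd
dAdddAA
[14] Adddddd
ddAddAA
ddAAAdA
dddddAA
dddAddd
dddAddd
AddAddd
[15] AAddddd
AAAdAAA
AdAAAdd
ddAddAA
ddddAdd
ddAAAdd
ddddddd
[16] ddAddAd
ddddAAd
ddddddd
dAAddAA
ddAdAdd
dddAAdd
dAAAddd
[17] dAAddAd
ddddAAd
ddddAdA
dAAAdAd
dAAdAdd
dAddAdd
dAddddd

17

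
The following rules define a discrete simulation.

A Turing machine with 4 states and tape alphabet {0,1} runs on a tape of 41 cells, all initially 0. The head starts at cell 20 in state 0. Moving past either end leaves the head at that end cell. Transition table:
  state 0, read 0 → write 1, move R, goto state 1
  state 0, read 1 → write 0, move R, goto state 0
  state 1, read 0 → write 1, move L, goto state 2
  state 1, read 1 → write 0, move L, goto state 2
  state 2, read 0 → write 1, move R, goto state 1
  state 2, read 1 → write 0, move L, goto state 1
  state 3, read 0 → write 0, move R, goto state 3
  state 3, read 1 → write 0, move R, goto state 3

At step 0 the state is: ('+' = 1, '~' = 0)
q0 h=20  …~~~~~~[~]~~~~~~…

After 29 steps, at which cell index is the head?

7

k=0  q0 h=20  …~~~~~~[~]~~~~~~…
k=1  q1 h=21  …~~~~~+[~]~~~~~~…
k=2  q2 h=20  …~~~~~~[+]+~~~~~…
k=3  q1 h=19  …~~~~~~[~]~+~~~~…
k=4  q2 h=18  …~~~~~~[~]+~+~~~…
k=5  q1 h=19  …~~~~~+[+]~+~~~~…
k=6  q2 h=18  …~~~~~~[+]~~+~~~…
k=7  q1 h=17  …~~~~~~[~]~~~+~~…
k=8  q2 h=16  …~~~~~~[~]+~~~+~…
k=9  q1 h=17  …~~~~~+[+]~~~+~~…
k=10  q2 h=16  …~~~~~~[+]~~~~+~…
k=11  q1 h=15  …~~~~~~[~]~~~~~+…
k=12  q2 h=14  …~~~~~~[~]+~~~~~…
k=13  q1 h=15  …~~~~~+[+]~~~~~+…
k=14  q2 h=14  …~~~~~~[+]~~~~~~…
k=15  q1 h=13  …~~~~~~[~]~~~~~~…
k=16  q2 h=12  …~~~~~~[~]+~~~~~…
k=17  q1 h=13  …~~~~~+[+]~~~~~~…
k=18  q2 h=12  …~~~~~~[+]~~~~~~…
k=19  q1 h=11  …~~~~~~[~]~~~~~~…
k=20  q2 h=10  …~~~~~~[~]+~~~~~…
k=21  q1 h=11  …~~~~~+[+]~~~~~~…
k=22  q2 h=10  …~~~~~~[+]~~~~~~…
k=23  q1 h= 9  …~~~~~~[~]~~~~~~…
k=24  q2 h= 8  …~~~~~~[~]+~~~~~…
k=25  q1 h= 9  …~~~~~+[+]~~~~~~…
k=26  q2 h= 8  …~~~~~~[+]~~~~~~…
k=27  q1 h= 7  …~~~~~~[~]~~~~~~…
k=28  q2 h= 6  |~~~~~~[~]+~~~~~…
k=29  q1 h= 7  …~~~~~+[+]~~~~~~…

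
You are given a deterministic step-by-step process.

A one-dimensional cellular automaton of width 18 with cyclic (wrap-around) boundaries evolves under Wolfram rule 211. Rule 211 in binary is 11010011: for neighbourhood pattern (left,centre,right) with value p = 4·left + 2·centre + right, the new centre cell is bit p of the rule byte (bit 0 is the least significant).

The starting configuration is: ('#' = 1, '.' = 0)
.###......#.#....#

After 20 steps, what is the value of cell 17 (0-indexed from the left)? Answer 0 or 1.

[0] .###......#.#....#
[1] ..########...####.
[2] ##.##########.####
[3] ##..#########..###
[4] ####.##########.##
[5] ####..#########..#
[6] ######.##########.
[7] .#####..#########.
[8] #.######.#########
[9] #..#####..########
[10] ###.######.#######
[11] ###..#####..######
[12] #####.######.#####
[13] #####..#####..####
[14] #######.######.###
[15] #######..#####..##
[16] #########.######.#
[17] #########..#####..
[18] .##########.######
[19] ..#########..#####
[20] ##.##########.####

1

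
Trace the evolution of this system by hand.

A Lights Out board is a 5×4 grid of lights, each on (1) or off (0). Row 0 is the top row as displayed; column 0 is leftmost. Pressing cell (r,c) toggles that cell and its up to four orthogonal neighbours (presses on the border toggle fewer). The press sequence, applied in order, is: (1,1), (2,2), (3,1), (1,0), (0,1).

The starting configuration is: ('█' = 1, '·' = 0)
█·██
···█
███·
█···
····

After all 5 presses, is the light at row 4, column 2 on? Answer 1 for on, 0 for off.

0

step 0: █·██
···█
███·
█···
····
step 1: ████
████
█·█·
█···
····
step 2: ████
██·█
██·█
█·█·
····
step 3: ████
██·█
█··█
·█··
·█··
step 4: ·███
···█
···█
·█··
·█··
step 5: █··█
·█·█
···█
·█··
·█··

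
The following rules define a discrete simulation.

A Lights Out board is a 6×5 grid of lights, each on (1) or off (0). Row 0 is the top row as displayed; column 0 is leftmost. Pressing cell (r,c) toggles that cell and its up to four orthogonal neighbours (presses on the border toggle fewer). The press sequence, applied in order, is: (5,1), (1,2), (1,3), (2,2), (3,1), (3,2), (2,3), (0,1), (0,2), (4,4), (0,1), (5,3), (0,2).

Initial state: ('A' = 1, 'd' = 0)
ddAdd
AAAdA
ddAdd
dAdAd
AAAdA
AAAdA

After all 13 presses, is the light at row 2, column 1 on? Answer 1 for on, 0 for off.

step 0: ddAdd
AAAdA
ddAdd
dAdAd
AAAdA
AAAdA
step 1: ddAdd
AAAdA
ddAdd
dAdAd
AdAdA
ddddA
step 2: ddddd
AddAA
ddddd
dAdAd
AdAdA
ddddA
step 3: dddAd
AdAdd
dddAd
dAdAd
AdAdA
ddddA
step 4: dddAd
Adddd
dAAdd
dAAAd
AdAdA
ddddA
step 5: dddAd
Adddd
ddAdd
AddAd
AAAdA
ddddA
step 6: dddAd
Adddd
ddddd
AAAdd
AAddA
ddddA
step 7: dddAd
AddAd
ddAAA
AAAAd
AAddA
ddddA
step 8: AAAAd
AAdAd
ddAAA
AAAAd
AAddA
ddddA
step 9: Adddd
AAAAd
ddAAA
AAAAd
AAddA
ddddA
step 10: Adddd
AAAAd
ddAAA
AAAAA
AAdAd
ddddd
step 11: dAAdd
AdAAd
ddAAA
AAAAA
AAdAd
ddddd
step 12: dAAdd
AdAAd
ddAAA
AAAAA
AAddd
ddAAA
step 13: dddAd
AddAd
ddAAA
AAAAA
AAddd
ddAAA

0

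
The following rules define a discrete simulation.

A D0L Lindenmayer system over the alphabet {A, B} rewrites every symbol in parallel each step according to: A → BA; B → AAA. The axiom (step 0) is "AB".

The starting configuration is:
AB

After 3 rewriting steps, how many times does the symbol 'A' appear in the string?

k=0  AB
k=1  BAAAA
k=2  AAABABABABA
k=3  BABABAAAABAAAABAAAABAAAABA

19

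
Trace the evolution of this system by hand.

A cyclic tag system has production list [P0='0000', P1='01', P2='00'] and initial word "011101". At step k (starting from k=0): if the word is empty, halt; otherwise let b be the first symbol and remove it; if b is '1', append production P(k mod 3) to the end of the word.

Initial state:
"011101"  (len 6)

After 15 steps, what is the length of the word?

k=0  "011101"  (len 6)
k=1  "11101"  (len 5)
k=2  "110101"  (len 6)
k=3  "1010100"  (len 7)
k=4  "0101000000"  (len 10)
k=5  "101000000"  (len 9)
k=6  "0100000000"  (len 10)
k=7  "100000000"  (len 9)
k=8  "0000000001"  (len 10)
k=9  "000000001"  (len 9)
k=10  "00000001"  (len 8)
k=11  "0000001"  (len 7)
k=12  "000001"  (len 6)
k=13  "00001"  (len 5)
k=14  "0001"  (len 4)
k=15  "001"  (len 3)

3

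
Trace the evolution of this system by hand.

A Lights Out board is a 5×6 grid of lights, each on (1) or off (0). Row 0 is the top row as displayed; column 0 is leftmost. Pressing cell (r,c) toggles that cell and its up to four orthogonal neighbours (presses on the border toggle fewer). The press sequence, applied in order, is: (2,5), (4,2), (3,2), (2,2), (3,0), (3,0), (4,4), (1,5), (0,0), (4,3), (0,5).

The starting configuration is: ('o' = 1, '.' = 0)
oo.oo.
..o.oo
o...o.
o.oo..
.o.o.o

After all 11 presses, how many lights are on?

11

[0] oo.oo.
..o.oo
o...o.
o.oo..
.o.o.o
[1] oo.oo.
..o.o.
o....o
o.oo.o
.o.o.o
[2] oo.oo.
..o.o.
o....o
o..o.o
..o..o
[3] oo.oo.
..o.o.
o.o..o
ooo..o
.....o
[4] oo.oo.
....o.
oo.o.o
oo...o
.....o
[5] oo.oo.
....o.
.o.o.o
.....o
o....o
[6] oo.oo.
....o.
oo.o.o
oo...o
.....o
[7] oo.oo.
....o.
oo.o.o
oo..oo
...oo.
[8] oo.ooo
.....o
oo.o..
oo..oo
...oo.
[9] ...ooo
o....o
oo.o..
oo..oo
...oo.
[10] ...ooo
o....o
oo.o..
oo.ooo
..o...
[11] ...o..
o.....
oo.o..
oo.ooo
..o...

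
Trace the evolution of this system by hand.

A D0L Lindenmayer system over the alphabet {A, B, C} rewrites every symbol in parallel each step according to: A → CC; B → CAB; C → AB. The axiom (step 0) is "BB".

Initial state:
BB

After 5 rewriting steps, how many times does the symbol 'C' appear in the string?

0) BB
1) CABCAB
2) ABCCCABABCCCAB
3) CCCABABABABCCCABCCCABABABABCCCAB
4) ABABABCCCABCCCABCCCABCCCABABABABCCCABABABABCCCABCCCABCCCABCCCABABABABCCCAB
5) CCCABCCCABCCCABABABABCCCABABABABCCCABABABABCCCABABABABCCCA…BABABCCCABABABABCCCABABABABCCCABCCCABCCCABCCCABABABABCCCAB  (len 170)

66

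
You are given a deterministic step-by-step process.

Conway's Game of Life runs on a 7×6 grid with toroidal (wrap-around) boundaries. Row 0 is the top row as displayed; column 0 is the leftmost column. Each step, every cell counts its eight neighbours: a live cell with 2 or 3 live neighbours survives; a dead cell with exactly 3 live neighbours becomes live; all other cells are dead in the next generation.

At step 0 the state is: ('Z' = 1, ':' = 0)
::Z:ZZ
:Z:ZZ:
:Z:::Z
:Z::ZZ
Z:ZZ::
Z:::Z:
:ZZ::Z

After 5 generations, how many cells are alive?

7

gen 0: ::Z:ZZ
:Z:ZZ:
:Z:::Z
:Z::ZZ
Z:ZZ::
Z:::Z:
:ZZ::Z
gen 1: :::::Z
:Z:Z::
:Z:Z:Z
:Z:ZZZ
Z:ZZ::
Z:::Z:
:ZZ:::
gen 2: ZZ::::
::::::
:Z:Z:Z
:Z:::Z
Z:Z:::
Z::::Z
ZZ:::Z
gen 3: :Z:::Z
:ZZ:::
::Z:Z:
:Z::ZZ
::::::
::::::
::::::
gen 4: ZZZ:::
ZZZZ::
Z:Z:ZZ
:::ZZZ
::::::
::::::
::::::
gen 5: Z::Z::
::::Z:
::::::
Z::Z::
::::Z:
::::::
:Z::::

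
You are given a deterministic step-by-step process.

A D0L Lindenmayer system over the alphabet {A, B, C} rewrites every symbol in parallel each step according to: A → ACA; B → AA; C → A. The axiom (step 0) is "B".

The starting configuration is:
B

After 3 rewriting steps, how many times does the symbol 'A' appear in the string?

10

t=0: B
t=1: AA
t=2: ACAACA
t=3: ACAAACAACAAACA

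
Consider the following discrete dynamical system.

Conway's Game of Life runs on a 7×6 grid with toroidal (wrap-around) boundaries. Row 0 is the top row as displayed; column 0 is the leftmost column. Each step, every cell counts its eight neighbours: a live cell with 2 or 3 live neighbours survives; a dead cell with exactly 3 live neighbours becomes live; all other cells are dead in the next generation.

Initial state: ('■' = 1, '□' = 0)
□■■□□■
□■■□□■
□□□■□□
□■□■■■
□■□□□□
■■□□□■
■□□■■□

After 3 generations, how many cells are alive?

13

gen 0: □■■□□■
□■■□□■
□□□■□□
□■□■■■
□■□□□□
■■□□□■
■□□■■□
gen 1: □□□□□■
□■□■■□
□■□■□■
■□□■■□
□■□□□□
□■■□■■
□□□■■□
gen 2: □□■□□■
□□□■□■
□■□□□■
■■□■■■
□■□□□□
■■■□■■
■□■■□□
gen 3: ■■■□□■
□□■□□■
□■□■□□
□■□□■■
□□□□□□
□□□□■■
□□□□□□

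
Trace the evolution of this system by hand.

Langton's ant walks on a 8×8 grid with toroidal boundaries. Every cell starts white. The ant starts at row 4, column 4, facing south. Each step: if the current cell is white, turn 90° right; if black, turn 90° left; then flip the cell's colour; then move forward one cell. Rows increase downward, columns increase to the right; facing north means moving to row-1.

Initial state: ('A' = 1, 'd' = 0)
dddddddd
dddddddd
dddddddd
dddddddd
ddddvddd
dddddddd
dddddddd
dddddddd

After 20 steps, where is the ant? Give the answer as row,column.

2,6

t=0: dddddddd
dddddddd
dddddddd
dddddddd
ddddvddd
dddddddd
dddddddd
dddddddd
t=1: dddddddd
dddddddd
dddddddd
dddddddd
ddd<Addd
dddddddd
dddddddd
dddddddd
t=2: dddddddd
dddddddd
dddddddd
ddd^dddd
dddAAddd
dddddddd
dddddddd
dddddddd
t=3: dddddddd
dddddddd
dddddddd
dddA>ddd
dddAAddd
dddddddd
dddddddd
dddddddd
t=4: dddddddd
dddddddd
dddddddd
dddAAddd
dddAvddd
dddddddd
dddddddd
dddddddd
t=5: dddddddd
dddddddd
dddddddd
dddAAddd
dddAd>dd
dddddddd
dddddddd
dddddddd
t=6: dddddddd
dddddddd
dddddddd
dddAAddd
dddAdAdd
dddddvdd
dddddddd
dddddddd
t=7: dddddddd
dddddddd
dddddddd
dddAAddd
dddAdAdd
dddd<Add
dddddddd
dddddddd
t=8: dddddddd
dddddddd
dddddddd
dddAAddd
dddA^Add
ddddAAdd
dddddddd
dddddddd
t=9: dddddddd
dddddddd
dddddddd
dddAAddd
dddAA>dd
ddddAAdd
dddddddd
dddddddd
t=10: dddddddd
dddddddd
dddddddd
dddAA^dd
dddAAddd
ddddAAdd
dddddddd
dddddddd
t=11: dddddddd
dddddddd
dddddddd
dddAAA>d
dddAAddd
ddddAAdd
dddddddd
dddddddd
t=12: dddddddd
dddddddd
dddddddd
dddAAAAd
dddAAdvd
ddddAAdd
dddddddd
dddddddd
t=13: dddddddd
dddddddd
dddddddd
dddAAAAd
dddAA<Ad
ddddAAdd
dddddddd
dddddddd
t=14: dddddddd
dddddddd
dddddddd
dddAA^Ad
dddAAAAd
ddddAAdd
dddddddd
dddddddd
t=15: dddddddd
dddddddd
dddddddd
dddA<dAd
dddAAAAd
ddddAAdd
dddddddd
dddddddd
t=16: dddddddd
dddddddd
dddddddd
dddAddAd
dddAvAAd
ddddAAdd
dddddddd
dddddddd
t=17: dddddddd
dddddddd
dddddddd
dddAddAd
dddAd>Ad
ddddAAdd
dddddddd
dddddddd
t=18: dddddddd
dddddddd
dddddddd
dddAd^Ad
dddAddAd
ddddAAdd
dddddddd
dddddddd
t=19: dddddddd
dddddddd
dddddddd
dddAdA>d
dddAddAd
ddddAAdd
dddddddd
dddddddd
t=20: dddddddd
dddddddd
dddddd^d
dddAdAdd
dddAddAd
ddddAAdd
dddddddd
dddddddd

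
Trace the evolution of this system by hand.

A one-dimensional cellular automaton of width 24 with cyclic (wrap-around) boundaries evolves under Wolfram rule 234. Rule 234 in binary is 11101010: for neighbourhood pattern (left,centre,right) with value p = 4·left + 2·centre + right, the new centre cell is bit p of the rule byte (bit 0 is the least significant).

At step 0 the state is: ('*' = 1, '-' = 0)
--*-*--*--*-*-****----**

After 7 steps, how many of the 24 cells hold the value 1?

k=0  --*-*--*--*-*-****----**
k=1  -*-*--*--*-*-*****---***
k=2  *-*--*--*-*-******--****
k=3  **--*--*-*-*******-*****
k=4  **-*--*-*-**************
k=5  ***--*-*-***************
k=6  ***-*-*-****************
k=7  ****-*-*****************

22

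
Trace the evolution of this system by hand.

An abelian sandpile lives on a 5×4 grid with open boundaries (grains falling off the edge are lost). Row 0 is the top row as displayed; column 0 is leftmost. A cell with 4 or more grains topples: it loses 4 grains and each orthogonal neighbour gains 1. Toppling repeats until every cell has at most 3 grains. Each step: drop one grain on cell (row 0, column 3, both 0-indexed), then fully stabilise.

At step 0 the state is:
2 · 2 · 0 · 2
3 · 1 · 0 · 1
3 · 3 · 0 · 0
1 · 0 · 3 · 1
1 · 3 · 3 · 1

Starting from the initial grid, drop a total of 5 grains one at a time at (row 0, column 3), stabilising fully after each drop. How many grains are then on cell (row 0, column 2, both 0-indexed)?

k=0  2 · 2 · 0 · 2
3 · 1 · 0 · 1
3 · 3 · 0 · 0
1 · 0 · 3 · 1
1 · 3 · 3 · 1
k=1  2 · 2 · 0 · 3
3 · 1 · 0 · 1
3 · 3 · 0 · 0
1 · 0 · 3 · 1
1 · 3 · 3 · 1
k=2  2 · 2 · 1 · 0
3 · 1 · 0 · 2
3 · 3 · 0 · 0
1 · 0 · 3 · 1
1 · 3 · 3 · 1
k=3  2 · 2 · 1 · 1
3 · 1 · 0 · 2
3 · 3 · 0 · 0
1 · 0 · 3 · 1
1 · 3 · 3 · 1
k=4  2 · 2 · 1 · 2
3 · 1 · 0 · 2
3 · 3 · 0 · 0
1 · 0 · 3 · 1
1 · 3 · 3 · 1
k=5  2 · 2 · 1 · 3
3 · 1 · 0 · 2
3 · 3 · 0 · 0
1 · 0 · 3 · 1
1 · 3 · 3 · 1

1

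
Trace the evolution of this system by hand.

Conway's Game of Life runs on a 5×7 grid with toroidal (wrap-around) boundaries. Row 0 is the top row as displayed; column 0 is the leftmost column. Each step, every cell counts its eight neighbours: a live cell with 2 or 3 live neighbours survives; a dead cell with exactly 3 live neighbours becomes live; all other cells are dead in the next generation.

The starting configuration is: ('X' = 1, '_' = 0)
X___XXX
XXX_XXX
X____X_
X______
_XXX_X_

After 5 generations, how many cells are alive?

t=0: X___XXX
XXX_XXX
X____X_
X______
_XXX_X_
t=1: _______
___X___
____XX_
X_X_X__
_XXX_X_
t=2: ___XX__
____X__
____XX_
__X___X
_XXXX__
t=3: _____X_
_______
___XXX_
_XX____
_X__XX_
t=4: ____XX_
_____X_
__XXX__
_XX____
_XX_XX_
t=5: ___X__X
_____X_
_XXXX__
_____X_
_XX_XX_

12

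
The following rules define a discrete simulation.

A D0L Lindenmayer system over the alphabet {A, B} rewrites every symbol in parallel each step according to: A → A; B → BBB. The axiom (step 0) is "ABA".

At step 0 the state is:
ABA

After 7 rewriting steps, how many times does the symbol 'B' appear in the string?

[0] ABA
[1] ABBBA
[2] ABBBBBBBBBA
[3] ABBBBBBBBBBBBBBBBBBBBBBBBBBBA
[4] ABBBBBBBBBBBBBBBBBBBBBBBBBBBBBBBBBBBBBBBBBBBBBBBBBBBBBBBBBBBBBBBBBBBBBBBBBBBBBBBBBA
[5] ABBBBBBBBBBBBBBBBBBBBBBBBBBBBBBBBBBBBBBBBBBBBBBBBBBBBBBBBB…BBBBBBBBBBBBBBBBBBBBBBBBBBBBBBBBBBBBBBBBBBBBBBBBBBBBBBBBBA  (len 245)
[6] ABBBBBBBBBBBBBBBBBBBBBBBBBBBBBBBBBBBBBBBBBBBBBBBBBBBBBBBBB…BBBBBBBBBBBBBBBBBBBBBBBBBBBBBBBBBBBBBBBBBBBBBBBBBBBBBBBBBA  (len 731)
[7] ABBBBBBBBBBBBBBBBBBBBBBBBBBBBBBBBBBBBBBBBBBBBBBBBBBBBBBBBB…BBBBBBBBBBBBBBBBBBBBBBBBBBBBBBBBBBBBBBBBBBBBBBBBBBBBBBBBBA  (len 2189)

2187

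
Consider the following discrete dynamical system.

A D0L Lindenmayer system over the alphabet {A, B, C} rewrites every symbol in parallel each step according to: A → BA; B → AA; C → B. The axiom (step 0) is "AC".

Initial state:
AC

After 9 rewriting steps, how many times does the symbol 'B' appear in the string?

257

k=0  AC
k=1  BAB
k=2  AABAAA
k=3  BABAAABABABA
k=4  AABAAABABABAAABAAABAAABA
k=5  BABAAABABABAAABAAABAAABABABAAABABABAAABABABAAABA
k=6  AABAAABABABAAABAAABAAABABABAAABABABAAABABABAAABAAABAAABABABAAABAAABAAABABABAAABAAABAAABABABAAABA
k=7  BABAAABABABAAABAAABAAABABABAAABABABAAABABABAAABAAABAAABABA…BABABAAABAAABAAABABABAAABABABAAABABABAAABAAABAAABABABAAABA  (len 192)
k=8  AABAAABABABAAABAAABAAABABABAAABABABAAABABABAAABAAABAAABABA…BABABAAABAAABAAABABABAAABABABAAABABABAAABAAABAAABABABAAABA  (len 384)
k=9  BABAAABABABAAABAAABAAABABABAAABABABAAABABABAAABAAABAAABABA…BABABAAABAAABAAABABABAAABABABAAABABABAAABAAABAAABABABAAABA  (len 768)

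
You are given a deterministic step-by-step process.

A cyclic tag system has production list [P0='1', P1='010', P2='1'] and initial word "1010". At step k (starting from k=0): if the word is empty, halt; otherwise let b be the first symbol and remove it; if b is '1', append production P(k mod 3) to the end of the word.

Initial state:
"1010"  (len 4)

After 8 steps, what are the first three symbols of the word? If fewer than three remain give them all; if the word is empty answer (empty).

gen 0: "1010"  (len 4)
gen 1: "0101"  (len 4)
gen 2: "101"  (len 3)
gen 3: "011"  (len 3)
gen 4: "11"  (len 2)
gen 5: "1010"  (len 4)
gen 6: "0101"  (len 4)
gen 7: "101"  (len 3)
gen 8: "01010"  (len 5)

010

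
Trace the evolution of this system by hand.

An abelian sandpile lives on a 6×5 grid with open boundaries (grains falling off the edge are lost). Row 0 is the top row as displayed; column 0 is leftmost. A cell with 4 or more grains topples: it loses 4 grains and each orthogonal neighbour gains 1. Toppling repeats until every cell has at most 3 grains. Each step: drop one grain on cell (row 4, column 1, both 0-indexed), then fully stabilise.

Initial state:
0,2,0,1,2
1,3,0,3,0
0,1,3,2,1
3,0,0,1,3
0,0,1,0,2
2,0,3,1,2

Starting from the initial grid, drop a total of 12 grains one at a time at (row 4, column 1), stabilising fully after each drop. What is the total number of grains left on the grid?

k=0  0,2,0,1,2
1,3,0,3,0
0,1,3,2,1
3,0,0,1,3
0,0,1,0,2
2,0,3,1,2
k=1  0,2,0,1,2
1,3,0,3,0
0,1,3,2,1
3,0,0,1,3
0,1,1,0,2
2,0,3,1,2
k=2  0,2,0,1,2
1,3,0,3,0
0,1,3,2,1
3,0,0,1,3
0,2,1,0,2
2,0,3,1,2
k=3  0,2,0,1,2
1,3,0,3,0
0,1,3,2,1
3,0,0,1,3
0,3,1,0,2
2,0,3,1,2
k=4  0,2,0,1,2
1,3,0,3,0
0,1,3,2,1
3,1,0,1,3
1,0,2,0,2
2,1,3,1,2
k=5  0,2,0,1,2
1,3,0,3,0
0,1,3,2,1
3,1,0,1,3
1,1,2,0,2
2,1,3,1,2
k=6  0,2,0,1,2
1,3,0,3,0
0,1,3,2,1
3,1,0,1,3
1,2,2,0,2
2,1,3,1,2
k=7  0,2,0,1,2
1,3,0,3,0
0,1,3,2,1
3,1,0,1,3
1,3,2,0,2
2,1,3,1,2
k=8  0,2,0,1,2
1,3,0,3,0
0,1,3,2,1
3,2,0,1,3
2,0,3,0,2
2,2,3,1,2
k=9  0,2,0,1,2
1,3,0,3,0
0,1,3,2,1
3,2,0,1,3
2,1,3,0,2
2,2,3,1,2
k=10  0,2,0,1,2
1,3,0,3,0
0,1,3,2,1
3,2,0,1,3
2,2,3,0,2
2,2,3,1,2
k=11  0,2,0,1,2
1,3,0,3,0
0,1,3,2,1
3,2,0,1,3
2,3,3,0,2
2,2,3,1,2
k=12  0,2,0,1,2
1,3,0,3,0
0,1,3,2,1
3,3,1,1,3
3,2,1,1,2
3,0,1,2,2

47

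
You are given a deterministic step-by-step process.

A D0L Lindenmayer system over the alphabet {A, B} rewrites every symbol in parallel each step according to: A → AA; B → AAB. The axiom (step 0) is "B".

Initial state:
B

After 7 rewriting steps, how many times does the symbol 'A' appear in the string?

gen 0: B
gen 1: AAB
gen 2: AAAAAAB
gen 3: AAAAAAAAAAAAAAB
gen 4: AAAAAAAAAAAAAAAAAAAAAAAAAAAAAAB
gen 5: AAAAAAAAAAAAAAAAAAAAAAAAAAAAAAAAAAAAAAAAAAAAAAAAAAAAAAAAAAAAAAB
gen 6: AAAAAAAAAAAAAAAAAAAAAAAAAAAAAAAAAAAAAAAAAAAAAAAAAAAAAAAAAA…AAAAAAAAAAAAAAAAAAAAAAAAAAAAAAAAAAAAAAAAAAAAAAAAAAAAAAAAAB  (len 127)
gen 7: AAAAAAAAAAAAAAAAAAAAAAAAAAAAAAAAAAAAAAAAAAAAAAAAAAAAAAAAAA…AAAAAAAAAAAAAAAAAAAAAAAAAAAAAAAAAAAAAAAAAAAAAAAAAAAAAAAAAB  (len 255)

254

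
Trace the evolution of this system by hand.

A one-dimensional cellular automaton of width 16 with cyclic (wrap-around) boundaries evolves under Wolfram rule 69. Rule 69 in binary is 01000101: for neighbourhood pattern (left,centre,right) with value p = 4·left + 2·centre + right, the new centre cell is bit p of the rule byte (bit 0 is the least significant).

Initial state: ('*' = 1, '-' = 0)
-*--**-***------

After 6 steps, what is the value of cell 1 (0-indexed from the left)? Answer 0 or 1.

1

k=0  -*--**-***------
k=1  -*---*---*-*****
k=2  -*-*-*-*-*-----*
k=3  -*-*-*-*-*-***-*
k=4  -*-*-*-*-*---*-*
k=5  -*-*-*-*-*-*-*-*
k=6  -*-*-*-*-*-*-*-*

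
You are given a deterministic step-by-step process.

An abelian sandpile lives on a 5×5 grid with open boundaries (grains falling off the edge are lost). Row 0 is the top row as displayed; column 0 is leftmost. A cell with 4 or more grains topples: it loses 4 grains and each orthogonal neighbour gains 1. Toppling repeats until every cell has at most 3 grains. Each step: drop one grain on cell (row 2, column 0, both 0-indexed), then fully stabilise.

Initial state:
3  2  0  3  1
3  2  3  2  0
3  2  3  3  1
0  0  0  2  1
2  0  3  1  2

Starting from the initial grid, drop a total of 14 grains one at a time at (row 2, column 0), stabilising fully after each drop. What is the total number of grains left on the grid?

0) 3  2  0  3  1
3  2  3  2  0
3  2  3  3  1
0  0  0  2  1
2  0  3  1  2
1) 0  3  0  3  1
1  3  3  2  0
1  3  3  3  1
1  0  0  2  1
2  0  3  1  2
2) 0  3  0  3  1
1  3  3  2  0
2  3  3  3  1
1  0  0  2  1
2  0  3  1  2
3) 0  3  0  3  1
1  3  3  2  0
3  3  3  3  1
1  0  0  2  1
2  0  3  1  2
4) 1  0  3  0  2
3  2  2  1  1
1  2  2  1  2
2  1  1  3  1
2  0  3  1  2
5) 1  0  3  0  2
3  2  2  1  1
2  2  2  1  2
2  1  1  3  1
2  0  3  1  2
6) 1  0  3  0  2
3  2  2  1  1
3  2  2  1  2
2  1  1  3  1
2  0  3  1  2
7) 2  0  3  0  2
0  3  2  1  1
1  3  2  1  2
3  1  1  3  1
2  0  3  1  2
8) 2  0  3  0  2
0  3  2  1  1
2  3  2  1  2
3  1  1  3  1
2  0  3  1  2
9) 2  0  3  0  2
0  3  2  1  1
3  3  2  1  2
3  1  1  3  1
2  0  3  1  2
10) 2  1  3  0  2
2  0  3  1  1
2  1  3  1  2
0  3  1  3  1
3  0  3  1  2
11) 2  1  3  0  2
2  0  3  1  1
3  1  3  1  2
0  3  1  3  1
3  0  3  1  2
12) 2  1  3  0  2
3  0  3  1  1
0  2  3  1  2
1  3  1  3  1
3  0  3  1  2
13) 2  1  3  0  2
3  0  3  1  1
1  2  3  1  2
1  3  1  3  1
3  0  3  1  2
14) 2  1  3  0  2
3  0  3  1  1
2  2  3  1  2
1  3  1  3  1
3  0  3  1  2

44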